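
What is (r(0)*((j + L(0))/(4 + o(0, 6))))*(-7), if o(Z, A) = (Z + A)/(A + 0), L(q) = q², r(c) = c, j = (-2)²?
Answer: 0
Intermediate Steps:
j = 4
o(Z, A) = (A + Z)/A
(r(0)*((j + L(0))/(4 + o(0, 6))))*(-7) = (0*((4 + 0²)/(4 + (6 + 0)/6)))*(-7) = (0*((4 + 0)/(4 + (⅙)*6)))*(-7) = (0*(4/(4 + 1)))*(-7) = (0*(4/5))*(-7) = (0*(4*(⅕)))*(-7) = (0*(⅘))*(-7) = 0*(-7) = 0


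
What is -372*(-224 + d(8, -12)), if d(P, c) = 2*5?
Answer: 79608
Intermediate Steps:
d(P, c) = 10
-372*(-224 + d(8, -12)) = -372*(-224 + 10) = -372*(-214) = 79608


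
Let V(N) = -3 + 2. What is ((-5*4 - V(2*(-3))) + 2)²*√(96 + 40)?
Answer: 578*√34 ≈ 3370.3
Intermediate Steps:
V(N) = -1
((-5*4 - V(2*(-3))) + 2)²*√(96 + 40) = ((-5*4 - 1*(-1)) + 2)²*√(96 + 40) = ((-20 + 1) + 2)²*√136 = (-19 + 2)²*(2*√34) = (-17)²*(2*√34) = 289*(2*√34) = 578*√34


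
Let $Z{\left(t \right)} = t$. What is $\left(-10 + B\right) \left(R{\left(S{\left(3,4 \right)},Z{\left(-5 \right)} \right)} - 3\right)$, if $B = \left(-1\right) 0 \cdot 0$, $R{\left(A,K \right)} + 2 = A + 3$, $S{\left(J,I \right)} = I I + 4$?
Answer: $-180$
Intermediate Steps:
$S{\left(J,I \right)} = 4 + I^{2}$ ($S{\left(J,I \right)} = I^{2} + 4 = 4 + I^{2}$)
$R{\left(A,K \right)} = 1 + A$ ($R{\left(A,K \right)} = -2 + \left(A + 3\right) = -2 + \left(3 + A\right) = 1 + A$)
$B = 0$ ($B = 0 \cdot 0 = 0$)
$\left(-10 + B\right) \left(R{\left(S{\left(3,4 \right)},Z{\left(-5 \right)} \right)} - 3\right) = \left(-10 + 0\right) \left(\left(1 + \left(4 + 4^{2}\right)\right) - 3\right) = - 10 \left(\left(1 + \left(4 + 16\right)\right) - 3\right) = - 10 \left(\left(1 + 20\right) - 3\right) = - 10 \left(21 - 3\right) = \left(-10\right) 18 = -180$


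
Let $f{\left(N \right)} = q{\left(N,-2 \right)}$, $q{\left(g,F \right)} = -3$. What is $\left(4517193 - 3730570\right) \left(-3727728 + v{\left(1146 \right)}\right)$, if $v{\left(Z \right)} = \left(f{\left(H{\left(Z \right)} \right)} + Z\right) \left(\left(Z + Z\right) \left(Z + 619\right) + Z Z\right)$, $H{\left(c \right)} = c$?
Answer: $4815125320901400$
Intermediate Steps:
$f{\left(N \right)} = -3$
$v{\left(Z \right)} = \left(-3 + Z\right) \left(Z^{2} + 2 Z \left(619 + Z\right)\right)$ ($v{\left(Z \right)} = \left(-3 + Z\right) \left(\left(Z + Z\right) \left(Z + 619\right) + Z Z\right) = \left(-3 + Z\right) \left(2 Z \left(619 + Z\right) + Z^{2}\right) = \left(-3 + Z\right) \left(Z^{2} + 2 Z \left(619 + Z\right)\right)$)
$\left(4517193 - 3730570\right) \left(-3727728 + v{\left(1146 \right)}\right) = \left(4517193 - 3730570\right) \left(-3727728 + 1146 \left(-3714 + 3 \cdot 1146^{2} + 1229 \cdot 1146\right)\right) = 786623 \left(-3727728 + 1146 \left(-3714 + 3 \cdot 1313316 + 1408434\right)\right) = 786623 \left(-3727728 + 1146 \left(-3714 + 3939948 + 1408434\right)\right) = 786623 \left(-3727728 + 1146 \cdot 5344668\right) = 786623 \left(-3727728 + 6124989528\right) = 786623 \cdot 6121261800 = 4815125320901400$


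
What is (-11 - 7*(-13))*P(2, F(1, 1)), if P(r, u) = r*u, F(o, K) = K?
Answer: 160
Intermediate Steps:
(-11 - 7*(-13))*P(2, F(1, 1)) = (-11 - 7*(-13))*(2*1) = (-11 + 91)*2 = 80*2 = 160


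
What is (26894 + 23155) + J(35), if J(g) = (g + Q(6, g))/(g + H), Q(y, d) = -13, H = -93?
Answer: 1451410/29 ≈ 50049.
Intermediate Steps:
J(g) = (-13 + g)/(-93 + g) (J(g) = (g - 13)/(g - 93) = (-13 + g)/(-93 + g))
(26894 + 23155) + J(35) = (26894 + 23155) + (-13 + 35)/(-93 + 35) = 50049 + 22/(-58) = 50049 - 1/58*22 = 50049 - 11/29 = 1451410/29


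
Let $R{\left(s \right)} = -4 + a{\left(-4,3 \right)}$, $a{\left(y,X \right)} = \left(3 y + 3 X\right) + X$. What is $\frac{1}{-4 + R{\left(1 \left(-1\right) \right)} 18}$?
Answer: $- \frac{1}{76} \approx -0.013158$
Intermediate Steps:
$a{\left(y,X \right)} = 3 y + 4 X$ ($a{\left(y,X \right)} = \left(3 X + 3 y\right) + X = 3 y + 4 X$)
$R{\left(s \right)} = -4$ ($R{\left(s \right)} = -4 + \left(3 \left(-4\right) + 4 \cdot 3\right) = -4 + \left(-12 + 12\right) = -4 + 0 = -4$)
$\frac{1}{-4 + R{\left(1 \left(-1\right) \right)} 18} = \frac{1}{-4 - 72} = \frac{1}{-76} = - \frac{1}{76}$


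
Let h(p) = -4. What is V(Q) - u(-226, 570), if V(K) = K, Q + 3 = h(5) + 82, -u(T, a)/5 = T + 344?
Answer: 665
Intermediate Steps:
u(T, a) = -1720 - 5*T (u(T, a) = -5*(T + 344) = -5*(344 + T) = -1720 - 5*T)
Q = 75 (Q = -3 + (-4 + 82) = -3 + 78 = 75)
V(Q) - u(-226, 570) = 75 - (-1720 - 5*(-226)) = 75 - (-1720 + 1130) = 75 - 1*(-590) = 75 + 590 = 665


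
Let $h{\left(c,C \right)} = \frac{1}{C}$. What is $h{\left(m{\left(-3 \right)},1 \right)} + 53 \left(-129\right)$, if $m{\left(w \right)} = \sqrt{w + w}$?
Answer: $-6836$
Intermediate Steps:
$m{\left(w \right)} = \sqrt{2} \sqrt{w}$ ($m{\left(w \right)} = \sqrt{2 w} = \sqrt{2} \sqrt{w}$)
$h{\left(m{\left(-3 \right)},1 \right)} + 53 \left(-129\right) = 1^{-1} + 53 \left(-129\right) = 1 - 6837 = -6836$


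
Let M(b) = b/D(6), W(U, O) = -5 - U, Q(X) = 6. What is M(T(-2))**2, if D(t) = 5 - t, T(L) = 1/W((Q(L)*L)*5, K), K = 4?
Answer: 1/3025 ≈ 0.00033058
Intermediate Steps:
T(L) = 1/(-5 - 30*L) (T(L) = 1/(-5 - 6*L*5) = 1/(-5 - 30*L))
M(b) = -b (M(b) = b/(5 - 1*6) = b/(5 - 6) = b/(-1) = b*(-1) = -b)
M(T(-2))**2 = (-(-1)/(5 + 30*(-2)))**2 = (-(-1)/(5 - 60))**2 = (-(-1)/(-55))**2 = (-(-1)*(-1)/55)**2 = (-1*1/55)**2 = (-1/55)**2 = 1/3025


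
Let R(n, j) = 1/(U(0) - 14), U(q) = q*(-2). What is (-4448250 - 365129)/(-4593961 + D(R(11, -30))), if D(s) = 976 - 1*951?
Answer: 4813379/4593936 ≈ 1.0478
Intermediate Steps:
U(q) = -2*q
R(n, j) = -1/14 (R(n, j) = 1/(-2*0 - 14) = 1/(0 - 14) = 1/(-14) = -1/14)
D(s) = 25 (D(s) = 976 - 951 = 25)
(-4448250 - 365129)/(-4593961 + D(R(11, -30))) = (-4448250 - 365129)/(-4593961 + 25) = -4813379/(-4593936) = -4813379*(-1/4593936) = 4813379/4593936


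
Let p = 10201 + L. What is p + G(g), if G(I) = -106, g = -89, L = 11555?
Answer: 21650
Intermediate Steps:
p = 21756 (p = 10201 + 11555 = 21756)
p + G(g) = 21756 - 106 = 21650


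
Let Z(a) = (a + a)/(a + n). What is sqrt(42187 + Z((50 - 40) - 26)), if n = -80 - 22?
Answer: 9*sqrt(1813011)/59 ≈ 205.40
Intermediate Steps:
n = -102
Z(a) = 2*a/(-102 + a) (Z(a) = (a + a)/(a - 102) = (2*a)/(-102 + a) = 2*a/(-102 + a))
sqrt(42187 + Z((50 - 40) - 26)) = sqrt(42187 + 2*((50 - 40) - 26)/(-102 + ((50 - 40) - 26))) = sqrt(42187 + 2*(10 - 26)/(-102 + (10 - 26))) = sqrt(42187 + 2*(-16)/(-102 - 16)) = sqrt(42187 + 2*(-16)/(-118)) = sqrt(42187 + 2*(-16)*(-1/118)) = sqrt(42187 + 16/59) = sqrt(2489049/59) = 9*sqrt(1813011)/59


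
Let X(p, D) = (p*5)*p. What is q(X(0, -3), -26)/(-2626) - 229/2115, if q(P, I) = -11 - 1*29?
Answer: -258377/2776995 ≈ -0.093042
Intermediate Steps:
X(p, D) = 5*p² (X(p, D) = (5*p)*p = 5*p²)
q(P, I) = -40 (q(P, I) = -11 - 29 = -40)
q(X(0, -3), -26)/(-2626) - 229/2115 = -40/(-2626) - 229/2115 = -40*(-1/2626) - 229*1/2115 = 20/1313 - 229/2115 = -258377/2776995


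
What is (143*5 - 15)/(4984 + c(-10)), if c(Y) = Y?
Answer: 350/2487 ≈ 0.14073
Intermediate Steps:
(143*5 - 15)/(4984 + c(-10)) = (143*5 - 15)/(4984 - 10) = (715 - 15)/4974 = 700*(1/4974) = 350/2487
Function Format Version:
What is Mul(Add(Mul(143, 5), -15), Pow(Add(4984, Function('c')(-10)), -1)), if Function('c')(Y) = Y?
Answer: Rational(350, 2487) ≈ 0.14073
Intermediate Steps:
Mul(Add(Mul(143, 5), -15), Pow(Add(4984, Function('c')(-10)), -1)) = Mul(Add(Mul(143, 5), -15), Pow(Add(4984, -10), -1)) = Mul(Add(715, -15), Pow(4974, -1)) = Mul(700, Rational(1, 4974)) = Rational(350, 2487)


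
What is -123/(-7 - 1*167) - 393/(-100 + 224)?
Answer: -8855/3596 ≈ -2.4625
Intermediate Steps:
-123/(-7 - 1*167) - 393/(-100 + 224) = -123/(-7 - 167) - 393/124 = -123/(-174) - 393*1/124 = -123*(-1/174) - 393/124 = 41/58 - 393/124 = -8855/3596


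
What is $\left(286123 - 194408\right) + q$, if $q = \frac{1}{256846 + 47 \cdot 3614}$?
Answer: $\frac{39135157361}{426704} \approx 91715.0$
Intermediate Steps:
$q = \frac{1}{426704}$ ($q = \frac{1}{256846 + 169858} = \frac{1}{426704} \approx 2.3435 \cdot 10^{-6}$)
$\left(286123 - 194408\right) + q = \left(286123 - 194408\right) + \frac{1}{426704} = 91715 + \frac{1}{426704} = \frac{39135157361}{426704}$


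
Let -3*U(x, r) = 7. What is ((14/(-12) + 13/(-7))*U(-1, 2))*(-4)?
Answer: -254/9 ≈ -28.222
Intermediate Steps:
U(x, r) = -7/3 (U(x, r) = -1/3*7 = -7/3)
((14/(-12) + 13/(-7))*U(-1, 2))*(-4) = ((14/(-12) + 13/(-7))*(-7/3))*(-4) = ((14*(-1/12) + 13*(-1/7))*(-7/3))*(-4) = ((-7/6 - 13/7)*(-7/3))*(-4) = -127/42*(-7/3)*(-4) = (127/18)*(-4) = -254/9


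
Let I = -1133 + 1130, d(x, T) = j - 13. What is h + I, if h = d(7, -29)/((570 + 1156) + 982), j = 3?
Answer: -4067/1354 ≈ -3.0037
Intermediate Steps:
d(x, T) = -10 (d(x, T) = 3 - 13 = -10)
I = -3
h = -5/1354 (h = -10/((570 + 1156) + 982) = -10/(1726 + 982) = -10/2708 = -10*1/2708 = -5/1354 ≈ -0.0036928)
h + I = -5/1354 - 3 = -4067/1354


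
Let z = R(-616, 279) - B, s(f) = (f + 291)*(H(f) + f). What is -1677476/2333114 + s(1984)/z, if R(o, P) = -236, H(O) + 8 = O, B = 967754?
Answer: -1132140200962/112921551043 ≈ -10.026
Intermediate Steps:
H(O) = -8 + O
s(f) = (-8 + 2*f)*(291 + f) (s(f) = (f + 291)*((-8 + f) + f) = (291 + f)*(-8 + 2*f) = (-8 + 2*f)*(291 + f))
z = -967990 (z = -236 - 1*967754 = -236 - 967754 = -967990)
-1677476/2333114 + s(1984)/z = -1677476/2333114 + (-2328 + 2*1984**2 + 574*1984)/(-967990) = -1677476*1/2333114 + (-2328 + 2*3936256 + 1138816)*(-1/967990) = -838738/1166557 + (-2328 + 7872512 + 1138816)*(-1/967990) = -838738/1166557 + 9009000*(-1/967990) = -838738/1166557 - 900900/96799 = -1132140200962/112921551043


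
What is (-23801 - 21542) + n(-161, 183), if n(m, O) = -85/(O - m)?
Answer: -15598077/344 ≈ -45343.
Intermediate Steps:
(-23801 - 21542) + n(-161, 183) = (-23801 - 21542) + 85/(-161 - 1*183) = -45343 + 85/(-161 - 183) = -45343 + 85/(-344) = -45343 + 85*(-1/344) = -45343 - 85/344 = -15598077/344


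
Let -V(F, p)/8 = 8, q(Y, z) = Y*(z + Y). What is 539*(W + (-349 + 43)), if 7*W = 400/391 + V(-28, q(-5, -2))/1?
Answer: -66385242/391 ≈ -1.6978e+5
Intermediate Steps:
q(Y, z) = Y*(Y + z)
V(F, p) = -64 (V(F, p) = -8*8 = -64)
W = -24624/2737 (W = (400/391 - 64/1)/7 = (400*(1/391) - 64*1)/7 = (400/391 - 64)/7 = (⅐)*(-24624/391) = -24624/2737 ≈ -8.9967)
539*(W + (-349 + 43)) = 539*(-24624/2737 + (-349 + 43)) = 539*(-24624/2737 - 306) = 539*(-862146/2737) = -66385242/391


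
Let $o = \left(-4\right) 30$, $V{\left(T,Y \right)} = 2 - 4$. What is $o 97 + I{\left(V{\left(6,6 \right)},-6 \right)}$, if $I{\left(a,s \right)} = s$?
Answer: $-11646$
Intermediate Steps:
$V{\left(T,Y \right)} = -2$
$o = -120$
$o 97 + I{\left(V{\left(6,6 \right)},-6 \right)} = \left(-120\right) 97 - 6 = -11640 - 6 = -11646$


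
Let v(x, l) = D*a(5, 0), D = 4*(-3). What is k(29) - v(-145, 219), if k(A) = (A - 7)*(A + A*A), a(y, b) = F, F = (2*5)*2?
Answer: 19380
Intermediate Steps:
D = -12
F = 20 (F = 10*2 = 20)
a(y, b) = 20
k(A) = (-7 + A)*(A + A²)
v(x, l) = -240 (v(x, l) = -12*20 = -240)
k(29) - v(-145, 219) = 29*(-7 + 29² - 6*29) - 1*(-240) = 29*(-7 + 841 - 174) + 240 = 29*660 + 240 = 19140 + 240 = 19380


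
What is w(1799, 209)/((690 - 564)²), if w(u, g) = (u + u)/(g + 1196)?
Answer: 257/1593270 ≈ 0.00016130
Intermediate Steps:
w(u, g) = 2*u/(1196 + g) (w(u, g) = (2*u)/(1196 + g) = 2*u/(1196 + g))
w(1799, 209)/((690 - 564)²) = (2*1799/(1196 + 209))/((690 - 564)²) = (2*1799/1405)/(126²) = (2*1799*(1/1405))/15876 = (3598/1405)*(1/15876) = 257/1593270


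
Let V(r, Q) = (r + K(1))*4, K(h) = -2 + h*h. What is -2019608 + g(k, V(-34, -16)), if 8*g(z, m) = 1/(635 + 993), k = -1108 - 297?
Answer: -26303374591/13024 ≈ -2.0196e+6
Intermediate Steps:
k = -1405
K(h) = -2 + h²
V(r, Q) = -4 + 4*r (V(r, Q) = (r + (-2 + 1²))*4 = (r + (-2 + 1))*4 = (r - 1)*4 = (-1 + r)*4 = -4 + 4*r)
g(z, m) = 1/13024 (g(z, m) = 1/(8*(635 + 993)) = (⅛)/1628 = (⅛)*(1/1628) = 1/13024)
-2019608 + g(k, V(-34, -16)) = -2019608 + 1/13024 = -26303374591/13024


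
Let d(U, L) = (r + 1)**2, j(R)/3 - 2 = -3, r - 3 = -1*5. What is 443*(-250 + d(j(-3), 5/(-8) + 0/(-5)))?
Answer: -110307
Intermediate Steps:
r = -2 (r = 3 - 1*5 = 3 - 5 = -2)
j(R) = -3 (j(R) = 6 + 3*(-3) = 6 - 9 = -3)
d(U, L) = 1 (d(U, L) = (-2 + 1)**2 = (-1)**2 = 1)
443*(-250 + d(j(-3), 5/(-8) + 0/(-5))) = 443*(-250 + 1) = 443*(-249) = -110307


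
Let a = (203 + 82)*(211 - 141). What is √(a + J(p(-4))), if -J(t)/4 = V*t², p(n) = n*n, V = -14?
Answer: √34286 ≈ 185.16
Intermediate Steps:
a = 19950 (a = 285*70 = 19950)
p(n) = n²
J(t) = 56*t² (J(t) = -(-56)*t² = 56*t²)
√(a + J(p(-4))) = √(19950 + 56*((-4)²)²) = √(19950 + 56*16²) = √(19950 + 56*256) = √(19950 + 14336) = √34286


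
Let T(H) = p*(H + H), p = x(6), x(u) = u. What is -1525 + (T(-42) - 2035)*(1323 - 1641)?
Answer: 805877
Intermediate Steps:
p = 6
T(H) = 12*H (T(H) = 6*(H + H) = 6*(2*H) = 12*H)
-1525 + (T(-42) - 2035)*(1323 - 1641) = -1525 + (12*(-42) - 2035)*(1323 - 1641) = -1525 + (-504 - 2035)*(-318) = -1525 - 2539*(-318) = -1525 + 807402 = 805877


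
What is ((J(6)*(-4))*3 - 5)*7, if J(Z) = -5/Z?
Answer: 35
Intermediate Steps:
((J(6)*(-4))*3 - 5)*7 = ((-5/6*(-4))*3 - 5)*7 = ((-5*⅙*(-4))*3 - 5)*7 = (-⅚*(-4)*3 - 5)*7 = ((10/3)*3 - 5)*7 = (10 - 5)*7 = 5*7 = 35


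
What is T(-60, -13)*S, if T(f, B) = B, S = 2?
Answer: -26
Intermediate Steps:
T(-60, -13)*S = -13*2 = -26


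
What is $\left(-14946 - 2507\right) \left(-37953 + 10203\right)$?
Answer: $484320750$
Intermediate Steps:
$\left(-14946 - 2507\right) \left(-37953 + 10203\right) = \left(-17453\right) \left(-27750\right) = 484320750$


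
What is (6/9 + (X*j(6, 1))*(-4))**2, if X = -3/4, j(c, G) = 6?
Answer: 3136/9 ≈ 348.44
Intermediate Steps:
X = -3/4 (X = -3*1/4 = -3/4 ≈ -0.75000)
(6/9 + (X*j(6, 1))*(-4))**2 = (6/9 - 3/4*6*(-4))**2 = (6*(1/9) - 9/2*(-4))**2 = (2/3 + 18)**2 = (56/3)**2 = 3136/9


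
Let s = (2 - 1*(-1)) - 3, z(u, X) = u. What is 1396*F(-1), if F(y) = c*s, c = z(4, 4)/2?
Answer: 0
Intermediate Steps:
c = 2 (c = 4/2 = 4*(½) = 2)
s = 0 (s = (2 + 1) - 3 = 3 - 3 = 0)
F(y) = 0 (F(y) = 2*0 = 0)
1396*F(-1) = 1396*0 = 0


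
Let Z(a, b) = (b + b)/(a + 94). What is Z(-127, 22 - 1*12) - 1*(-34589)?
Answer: 1141417/33 ≈ 34588.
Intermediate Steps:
Z(a, b) = 2*b/(94 + a) (Z(a, b) = (2*b)/(94 + a) = 2*b/(94 + a))
Z(-127, 22 - 1*12) - 1*(-34589) = 2*(22 - 1*12)/(94 - 127) - 1*(-34589) = 2*(22 - 12)/(-33) + 34589 = 2*10*(-1/33) + 34589 = -20/33 + 34589 = 1141417/33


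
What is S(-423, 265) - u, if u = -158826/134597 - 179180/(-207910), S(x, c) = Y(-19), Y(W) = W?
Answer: -3075251529/164612131 ≈ -18.682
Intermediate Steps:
S(x, c) = -19
u = -52378960/164612131 (u = -158826*1/134597 - 179180*(-1/207910) = -158826/134597 + 1054/1223 = -52378960/164612131 ≈ -0.31820)
S(-423, 265) - u = -19 - 1*(-52378960/164612131) = -19 + 52378960/164612131 = -3075251529/164612131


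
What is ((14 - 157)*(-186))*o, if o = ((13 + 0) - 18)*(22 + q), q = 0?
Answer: -2925780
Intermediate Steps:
o = -110 (o = ((13 + 0) - 18)*(22 + 0) = (13 - 18)*22 = -5*22 = -110)
((14 - 157)*(-186))*o = ((14 - 157)*(-186))*(-110) = -143*(-186)*(-110) = 26598*(-110) = -2925780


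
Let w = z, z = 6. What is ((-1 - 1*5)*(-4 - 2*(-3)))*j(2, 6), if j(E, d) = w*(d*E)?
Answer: -864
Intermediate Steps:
w = 6
j(E, d) = 6*E*d (j(E, d) = 6*(d*E) = 6*(E*d) = 6*E*d)
((-1 - 1*5)*(-4 - 2*(-3)))*j(2, 6) = ((-1 - 1*5)*(-4 - 2*(-3)))*(6*2*6) = ((-1 - 5)*(-4 + 6))*72 = -6*2*72 = -12*72 = -864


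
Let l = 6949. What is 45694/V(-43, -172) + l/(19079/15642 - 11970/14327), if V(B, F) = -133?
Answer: 203185026763136/11452642369 ≈ 17741.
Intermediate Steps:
45694/V(-43, -172) + l/(19079/15642 - 11970/14327) = 45694/(-133) + 6949/(19079/15642 - 11970/14327) = 45694*(-1/133) + 6949/(19079*(1/15642) - 11970*1/14327) = -45694/133 + 6949/(19079/15642 - 11970/14327) = -45694/133 + 6949/(86110093/224102934) = -45694/133 + 6949*(224102934/86110093) = -45694/133 + 1557291288366/86110093 = 203185026763136/11452642369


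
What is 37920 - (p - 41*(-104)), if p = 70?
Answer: 33586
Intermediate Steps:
37920 - (p - 41*(-104)) = 37920 - (70 - 41*(-104)) = 37920 - (70 + 4264) = 37920 - 1*4334 = 37920 - 4334 = 33586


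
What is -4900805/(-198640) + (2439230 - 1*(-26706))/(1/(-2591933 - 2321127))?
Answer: -37024330897757563/3056 ≈ -1.2115e+13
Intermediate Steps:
-4900805/(-198640) + (2439230 - 1*(-26706))/(1/(-2591933 - 2321127)) = -4900805*(-1/198640) + (2439230 + 26706)/(1/(-4913060)) = 75397/3056 + 2465936/(-1/4913060) = 75397/3056 + 2465936*(-4913060) = 75397/3056 - 12115291524160 = -37024330897757563/3056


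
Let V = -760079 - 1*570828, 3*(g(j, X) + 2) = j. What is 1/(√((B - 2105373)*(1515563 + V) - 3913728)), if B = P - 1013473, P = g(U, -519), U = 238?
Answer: -I*√35993953790/143975815160 ≈ -1.3177e-6*I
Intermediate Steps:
g(j, X) = -2 + j/3
P = 232/3 (P = -2 + (⅓)*238 = -2 + 238/3 = 232/3 ≈ 77.333)
V = -1330907 (V = -760079 - 570828 = -1330907)
B = -3040187/3 (B = 232/3 - 1013473 = -3040187/3 ≈ -1.0134e+6)
1/(√((B - 2105373)*(1515563 + V) - 3913728)) = 1/(√((-3040187/3 - 2105373)*(1515563 - 1330907) - 3913728)) = 1/(√(-9356306/3*184656 - 3913728)) = 1/(√(-575899346912 - 3913728)) = 1/(√(-575903260640)) = 1/(4*I*√35993953790) = -I*√35993953790/143975815160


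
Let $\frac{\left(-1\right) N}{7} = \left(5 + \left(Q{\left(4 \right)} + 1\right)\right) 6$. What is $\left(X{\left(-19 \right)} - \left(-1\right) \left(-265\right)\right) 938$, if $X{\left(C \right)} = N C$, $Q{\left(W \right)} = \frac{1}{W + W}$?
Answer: $\frac{8672279}{2} \approx 4.3361 \cdot 10^{6}$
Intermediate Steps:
$Q{\left(W \right)} = \frac{1}{2 W}$
$N = - \frac{1029}{4}$ ($N = - 7 \left(5 + \left(\frac{1}{2 \cdot 4} + 1\right)\right) 6 = - 7 \left(5 + \left(\frac{1}{2} \cdot \frac{1}{4} + 1\right)\right) 6 = - 7 \left(5 + \left(\frac{1}{8} + 1\right)\right) 6 = - 7 \left(5 + \frac{9}{8}\right) 6 = - 7 \cdot \frac{49}{8} \cdot 6 = \left(-7\right) \frac{147}{4} = - \frac{1029}{4} \approx -257.25$)
$X{\left(C \right)} = - \frac{1029 C}{4}$
$\left(X{\left(-19 \right)} - \left(-1\right) \left(-265\right)\right) 938 = \left(\left(- \frac{1029}{4}\right) \left(-19\right) - \left(-1\right) \left(-265\right)\right) 938 = \left(\frac{19551}{4} - 265\right) 938 = \frac{18491}{4} \cdot 938 = \frac{8672279}{2}$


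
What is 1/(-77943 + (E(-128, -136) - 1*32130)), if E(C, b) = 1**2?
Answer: -1/110072 ≈ -9.0850e-6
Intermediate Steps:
E(C, b) = 1
1/(-77943 + (E(-128, -136) - 1*32130)) = 1/(-77943 + (1 - 1*32130)) = 1/(-77943 + (1 - 32130)) = 1/(-77943 - 32129) = 1/(-110072) = -1/110072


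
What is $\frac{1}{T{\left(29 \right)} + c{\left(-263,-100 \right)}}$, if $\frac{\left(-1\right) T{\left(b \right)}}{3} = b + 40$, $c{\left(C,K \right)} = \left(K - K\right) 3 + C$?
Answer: $- \frac{1}{470} \approx -0.0021277$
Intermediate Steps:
$c{\left(C,K \right)} = C$ ($c{\left(C,K \right)} = 0 \cdot 3 + C = 0 + C = C$)
$T{\left(b \right)} = -120 - 3 b$ ($T{\left(b \right)} = - 3 \left(b + 40\right) = - 3 \left(40 + b\right) = -120 - 3 b$)
$\frac{1}{T{\left(29 \right)} + c{\left(-263,-100 \right)}} = \frac{1}{\left(-120 - 87\right) - 263} = \frac{1}{-207 - 263} = \frac{1}{-470} = - \frac{1}{470}$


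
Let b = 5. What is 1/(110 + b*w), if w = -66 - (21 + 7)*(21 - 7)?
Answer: -1/2180 ≈ -0.00045872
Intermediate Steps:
w = -458 (w = -66 - 28*14 = -66 - 1*392 = -66 - 392 = -458)
1/(110 + b*w) = 1/(110 + 5*(-458)) = 1/(110 - 2290) = 1/(-2180) = -1/2180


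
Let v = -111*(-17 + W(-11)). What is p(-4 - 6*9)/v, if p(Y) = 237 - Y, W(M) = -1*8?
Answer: 59/555 ≈ 0.10631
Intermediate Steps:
W(M) = -8
v = 2775 (v = -111*(-17 - 8) = -111*(-25) = 2775)
p(-4 - 6*9)/v = (237 - (-4 - 6*9))/2775 = (237 - (-4 - 54))*(1/2775) = (237 - 1*(-58))*(1/2775) = (237 + 58)*(1/2775) = 295*(1/2775) = 59/555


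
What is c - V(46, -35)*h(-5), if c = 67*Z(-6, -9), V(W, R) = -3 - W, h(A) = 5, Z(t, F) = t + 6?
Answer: 245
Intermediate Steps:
Z(t, F) = 6 + t
c = 0 (c = 67*(6 - 6) = 67*0 = 0)
c - V(46, -35)*h(-5) = 0 - (-3 - 1*46)*5 = 0 - (-3 - 46)*5 = 0 - (-49)*5 = 0 - 1*(-245) = 0 + 245 = 245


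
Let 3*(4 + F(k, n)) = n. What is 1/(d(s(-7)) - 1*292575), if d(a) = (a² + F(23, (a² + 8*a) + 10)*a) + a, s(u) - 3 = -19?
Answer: -1/293007 ≈ -3.4129e-6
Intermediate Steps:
F(k, n) = -4 + n/3
s(u) = -16 (s(u) = 3 - 19 = -16)
d(a) = a + a² + a*(-⅔ + a²/3 + 8*a/3) (d(a) = (a² + (-4 + ((a² + 8*a) + 10)/3)*a) + a = (a² + (-4 + (10 + a² + 8*a)/3)*a) + a = (a² + (-4 + (10/3 + a²/3 + 8*a/3))*a) + a = (a² + (-⅔ + a²/3 + 8*a/3)*a) + a = (a² + a*(-⅔ + a²/3 + 8*a/3)) + a = a + a² + a*(-⅔ + a²/3 + 8*a/3))
1/(d(s(-7)) - 1*292575) = 1/((⅓)*(-16)*(1 + (-16)² + 11*(-16)) - 1*292575) = 1/((⅓)*(-16)*(1 + 256 - 176) - 292575) = 1/((⅓)*(-16)*81 - 292575) = 1/(-432 - 292575) = 1/(-293007) = -1/293007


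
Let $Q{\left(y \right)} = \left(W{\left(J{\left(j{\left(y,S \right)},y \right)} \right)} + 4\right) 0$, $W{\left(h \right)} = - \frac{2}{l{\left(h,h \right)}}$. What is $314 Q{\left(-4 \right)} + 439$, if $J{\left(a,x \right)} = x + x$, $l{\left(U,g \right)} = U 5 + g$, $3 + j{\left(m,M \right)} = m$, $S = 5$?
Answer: $439$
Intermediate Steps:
$j{\left(m,M \right)} = -3 + m$
$l{\left(U,g \right)} = g + 5 U$ ($l{\left(U,g \right)} = 5 U + g = g + 5 U$)
$J{\left(a,x \right)} = 2 x$
$W{\left(h \right)} = - \frac{1}{3 h}$ ($W{\left(h \right)} = - \frac{2}{h + 5 h} = - \frac{2}{6 h} = - 2 \frac{1}{6 h} = - \frac{1}{3 h}$)
$Q{\left(y \right)} = 0$ ($Q{\left(y \right)} = \left(- \frac{1}{3 \cdot 2 y} + 4\right) 0 = \left(- \frac{\frac{1}{2} \frac{1}{y}}{3} + 4\right) 0 = \left(- \frac{1}{6 y} + 4\right) 0 = \left(4 - \frac{1}{6 y}\right) 0 = 0$)
$314 Q{\left(-4 \right)} + 439 = 314 \cdot 0 + 439 = 0 + 439 = 439$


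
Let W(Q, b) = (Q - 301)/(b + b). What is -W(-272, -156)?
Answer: -191/104 ≈ -1.8365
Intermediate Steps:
W(Q, b) = (-301 + Q)/(2*b) (W(Q, b) = (-301 + Q)/((2*b)) = (-301 + Q)*(1/(2*b)) = (-301 + Q)/(2*b))
-W(-272, -156) = -(-301 - 272)/(2*(-156)) = -(-1)*(-573)/(2*156) = -1*191/104 = -191/104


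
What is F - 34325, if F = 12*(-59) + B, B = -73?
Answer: -35106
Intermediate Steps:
F = -781 (F = 12*(-59) - 73 = -708 - 73 = -781)
F - 34325 = -781 - 34325 = -35106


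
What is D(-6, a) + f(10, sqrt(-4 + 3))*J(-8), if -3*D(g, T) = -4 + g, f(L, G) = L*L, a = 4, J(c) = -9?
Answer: -2690/3 ≈ -896.67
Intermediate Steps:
f(L, G) = L**2
D(g, T) = 4/3 - g/3 (D(g, T) = -(-4 + g)/3 = 4/3 - g/3)
D(-6, a) + f(10, sqrt(-4 + 3))*J(-8) = (4/3 - 1/3*(-6)) + 10**2*(-9) = (4/3 + 2) + 100*(-9) = 10/3 - 900 = -2690/3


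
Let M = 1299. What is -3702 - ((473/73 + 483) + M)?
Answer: -400805/73 ≈ -5490.5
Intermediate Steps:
-3702 - ((473/73 + 483) + M) = -3702 - ((473/73 + 483) + 1299) = -3702 - (35732/73 + 1299) = -3702 - 1*130559/73 = -3702 - 130559/73 = -400805/73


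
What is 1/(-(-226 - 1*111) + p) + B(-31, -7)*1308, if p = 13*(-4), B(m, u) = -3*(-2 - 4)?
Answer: 6710041/285 ≈ 23544.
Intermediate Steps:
B(m, u) = 18 (B(m, u) = -3*(-6) = 18)
p = -52
1/(-(-226 - 1*111) + p) + B(-31, -7)*1308 = 1/(-(-226 - 1*111) - 52) + 18*1308 = 1/(-(-226 - 111) - 52) + 23544 = 1/(-1*(-337) - 52) + 23544 = 1/(337 - 52) + 23544 = 1/285 + 23544 = 6710041/285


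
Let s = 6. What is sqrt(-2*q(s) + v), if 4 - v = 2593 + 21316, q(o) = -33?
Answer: I*sqrt(23839) ≈ 154.4*I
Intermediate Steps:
v = -23905 (v = 4 - (2593 + 21316) = 4 - 1*23909 = 4 - 23909 = -23905)
sqrt(-2*q(s) + v) = sqrt(-2*(-33) - 23905) = sqrt(66 - 23905) = sqrt(-23839) = I*sqrt(23839)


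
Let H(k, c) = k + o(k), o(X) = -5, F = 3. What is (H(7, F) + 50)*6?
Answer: 312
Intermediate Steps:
H(k, c) = -5 + k (H(k, c) = k - 5 = -5 + k)
(H(7, F) + 50)*6 = ((-5 + 7) + 50)*6 = (2 + 50)*6 = 52*6 = 312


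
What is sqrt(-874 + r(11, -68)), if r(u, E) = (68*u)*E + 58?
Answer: 4*I*sqrt(3230) ≈ 227.33*I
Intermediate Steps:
r(u, E) = 58 + 68*E*u (r(u, E) = 68*E*u + 58 = 58 + 68*E*u)
sqrt(-874 + r(11, -68)) = sqrt(-874 + (58 + 68*(-68)*11)) = sqrt(-874 + (58 - 50864)) = sqrt(-874 - 50806) = sqrt(-51680) = 4*I*sqrt(3230)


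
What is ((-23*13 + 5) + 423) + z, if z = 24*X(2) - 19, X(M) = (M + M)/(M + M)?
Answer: 134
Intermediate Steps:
X(M) = 1 (X(M) = (2*M)/((2*M)) = (2*M)*(1/(2*M)) = 1)
z = 5 (z = 24*1 - 19 = 24 - 19 = 5)
((-23*13 + 5) + 423) + z = ((-23*13 + 5) + 423) + 5 = ((-299 + 5) + 423) + 5 = (-294 + 423) + 5 = 129 + 5 = 134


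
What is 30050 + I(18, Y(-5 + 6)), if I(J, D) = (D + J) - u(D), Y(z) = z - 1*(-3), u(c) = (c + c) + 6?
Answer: 30058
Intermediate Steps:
u(c) = 6 + 2*c (u(c) = 2*c + 6 = 6 + 2*c)
Y(z) = 3 + z (Y(z) = z + 3 = 3 + z)
I(J, D) = -6 + J - D (I(J, D) = (D + J) - (6 + 2*D) = (D + J) + (-6 - 2*D) = -6 + J - D)
30050 + I(18, Y(-5 + 6)) = 30050 + (-6 + 18 - (3 + (-5 + 6))) = 30050 + (-6 + 18 - (3 + 1)) = 30050 + (-6 + 18 - 1*4) = 30050 + (-6 + 18 - 4) = 30050 + 8 = 30058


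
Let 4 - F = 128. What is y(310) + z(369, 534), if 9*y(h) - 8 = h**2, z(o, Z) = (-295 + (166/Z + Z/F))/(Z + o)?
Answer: 159622557571/14948262 ≈ 10678.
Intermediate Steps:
F = -124 (F = 4 - 1*128 = 4 - 128 = -124)
z(o, Z) = (-295 + 166/Z - Z/124)/(Z + o) (z(o, Z) = (-295 + (166/Z + Z/(-124)))/(Z + o) = (-295 + (166/Z + Z*(-1/124)))/(Z + o) = (-295 + (166/Z - Z/124))/(Z + o) = (-295 + 166/Z - Z/124)/(Z + o))
y(h) = 8/9 + h**2/9
y(310) + z(369, 534) = (8/9 + (1/9)*310**2) + (1/124)*(20584 - 1*534**2 - 36580*534)/(534*(534 + 369)) = (8/9 + (1/9)*96100) + (1/124)*(1/534)*(20584 - 1*285156 - 19533720)/903 = (8/9 + 96100/9) + (1/124)*(1/534)*(1/903)*(20584 - 285156 - 19533720) = 32036/3 + (1/124)*(1/534)*(1/903)*(-19798292) = 32036/3 - 4949573/14948262 = 159622557571/14948262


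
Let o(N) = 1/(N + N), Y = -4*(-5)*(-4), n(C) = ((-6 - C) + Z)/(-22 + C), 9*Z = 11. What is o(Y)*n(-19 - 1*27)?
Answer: 371/97920 ≈ 0.0037888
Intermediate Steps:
Z = 11/9 (Z = (⅑)*11 = 11/9 ≈ 1.2222)
n(C) = (-43/9 - C)/(-22 + C) (n(C) = ((-6 - C) + 11/9)/(-22 + C) = (-43/9 - C)/(-22 + C))
Y = -80 (Y = 20*(-4) = -80)
o(N) = 1/(2*N)
o(Y)*n(-19 - 1*27) = ((½)/(-80))*((-43/9 - (-19 - 1*27))/(-22 + (-19 - 1*27))) = ((½)*(-1/80))*((-43/9 - (-19 - 27))/(-22 + (-19 - 27))) = -(-43/9 - 1*(-46))/(160*(-22 - 46)) = -(-43/9 + 46)/(160*(-68)) = -(-1)*371/(10880*9) = -1/160*(-371/612) = 371/97920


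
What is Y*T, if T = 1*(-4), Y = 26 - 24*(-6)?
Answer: -680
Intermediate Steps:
Y = 170 (Y = 26 + 144 = 170)
T = -4
Y*T = 170*(-4) = -680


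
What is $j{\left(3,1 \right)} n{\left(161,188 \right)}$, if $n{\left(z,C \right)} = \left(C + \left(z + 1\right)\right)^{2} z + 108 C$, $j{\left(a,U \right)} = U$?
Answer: $19742804$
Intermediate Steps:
$n{\left(z,C \right)} = 108 C + z \left(1 + C + z\right)^{2}$ ($n{\left(z,C \right)} = \left(C + \left(1 + z\right)\right)^{2} z + 108 C = \left(1 + C + z\right)^{2} z + 108 C = z \left(1 + C + z\right)^{2} + 108 C = 108 C + z \left(1 + C + z\right)^{2}$)
$j{\left(3,1 \right)} n{\left(161,188 \right)} = 1 \left(108 \cdot 188 + 161 \left(1 + 188 + 161\right)^{2}\right) = 1 \left(20304 + 161 \cdot 350^{2}\right) = 1 \left(20304 + 161 \cdot 122500\right) = 1 \left(20304 + 19722500\right) = 1 \cdot 19742804 = 19742804$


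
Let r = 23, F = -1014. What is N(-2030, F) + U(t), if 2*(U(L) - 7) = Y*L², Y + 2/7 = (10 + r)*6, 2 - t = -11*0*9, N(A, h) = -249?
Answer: 1074/7 ≈ 153.43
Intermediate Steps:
t = 2 (t = 2 - (-11*0)*9 = 2 - 0*9 = 2 - 1*0 = 2 + 0 = 2)
Y = 1384/7 (Y = -2/7 + (10 + 23)*6 = -2/7 + 33*6 = -2/7 + 198 = 1384/7 ≈ 197.71)
U(L) = 7 + 692*L²/7 (U(L) = 7 + (1384*L²/7)/2 = 7 + 692*L²/7)
N(-2030, F) + U(t) = -249 + (7 + (692/7)*2²) = -249 + (7 + (692/7)*4) = -249 + (7 + 2768/7) = -249 + 2817/7 = 1074/7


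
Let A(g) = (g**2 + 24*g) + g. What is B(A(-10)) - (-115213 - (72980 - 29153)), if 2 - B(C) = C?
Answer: 159192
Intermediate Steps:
A(g) = g**2 + 25*g
B(C) = 2 - C
B(A(-10)) - (-115213 - (72980 - 29153)) = (2 - (-10)*(25 - 10)) - (-115213 - (72980 - 29153)) = (2 - (-10)*15) - (-115213 - 1*43827) = (2 - 1*(-150)) - (-115213 - 43827) = (2 + 150) - 1*(-159040) = 152 + 159040 = 159192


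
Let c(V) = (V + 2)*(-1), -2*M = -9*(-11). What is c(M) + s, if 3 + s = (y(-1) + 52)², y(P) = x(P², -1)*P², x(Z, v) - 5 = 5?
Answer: 7777/2 ≈ 3888.5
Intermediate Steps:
x(Z, v) = 10 (x(Z, v) = 5 + 5 = 10)
M = -99/2 (M = -(-9)*(-11)/2 = -½*99 = -99/2 ≈ -49.500)
y(P) = 10*P²
s = 3841 (s = -3 + (10*(-1)² + 52)² = -3 + (10*1 + 52)² = -3 + (10 + 52)² = -3 + 62² = -3 + 3844 = 3841)
c(V) = -2 - V (c(V) = (2 + V)*(-1) = -2 - V)
c(M) + s = (-2 - 1*(-99/2)) + 3841 = (-2 + 99/2) + 3841 = 95/2 + 3841 = 7777/2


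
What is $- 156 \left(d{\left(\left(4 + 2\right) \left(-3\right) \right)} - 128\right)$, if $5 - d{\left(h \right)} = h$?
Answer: $16380$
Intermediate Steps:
$d{\left(h \right)} = 5 - h$
$- 156 \left(d{\left(\left(4 + 2\right) \left(-3\right) \right)} - 128\right) = - 156 \left(\left(5 - \left(4 + 2\right) \left(-3\right)\right) - 128\right) = - 156 \left(\left(5 - 6 \left(-3\right)\right) - 128\right) = - 156 \left(\left(5 - -18\right) - 128\right) = - 156 \left(\left(5 + 18\right) - 128\right) = - 156 \left(23 - 128\right) = \left(-156\right) \left(-105\right) = 16380$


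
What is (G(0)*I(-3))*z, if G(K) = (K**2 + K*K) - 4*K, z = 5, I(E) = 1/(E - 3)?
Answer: 0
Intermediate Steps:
I(E) = 1/(-3 + E)
G(K) = -4*K + 2*K**2 (G(K) = (K**2 + K**2) - 4*K = 2*K**2 - 4*K = -4*K + 2*K**2)
(G(0)*I(-3))*z = ((2*0*(-2 + 0))/(-3 - 3))*5 = ((2*0*(-2))/(-6))*5 = (0*(-1/6))*5 = 0*5 = 0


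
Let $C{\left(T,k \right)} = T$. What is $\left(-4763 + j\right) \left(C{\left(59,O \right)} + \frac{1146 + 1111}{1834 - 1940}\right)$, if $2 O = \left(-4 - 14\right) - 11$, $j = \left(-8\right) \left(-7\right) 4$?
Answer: $- \frac{18142383}{106} \approx -1.7115 \cdot 10^{5}$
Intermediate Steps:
$j = 224$ ($j = 56 \cdot 4 = 224$)
$O = - \frac{29}{2}$ ($O = \frac{\left(-4 - 14\right) - 11}{2} = \frac{-18 - 11}{2} = \frac{1}{2} \left(-29\right) = - \frac{29}{2} \approx -14.5$)
$\left(-4763 + j\right) \left(C{\left(59,O \right)} + \frac{1146 + 1111}{1834 - 1940}\right) = \left(-4763 + 224\right) \left(59 + \frac{1146 + 1111}{1834 - 1940}\right) = - 4539 \left(59 + \frac{2257}{-106}\right) = - 4539 \left(59 + 2257 \left(- \frac{1}{106}\right)\right) = - 4539 \left(59 - \frac{2257}{106}\right) = \left(-4539\right) \frac{3997}{106} = - \frac{18142383}{106}$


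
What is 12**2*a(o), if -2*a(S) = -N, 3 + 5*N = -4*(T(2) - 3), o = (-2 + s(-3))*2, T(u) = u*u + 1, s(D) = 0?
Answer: -792/5 ≈ -158.40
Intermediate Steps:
T(u) = 1 + u**2 (T(u) = u**2 + 1 = 1 + u**2)
o = -4 (o = (-2 + 0)*2 = -2*2 = -4)
N = -11/5 (N = -3/5 + (-4*((1 + 2**2) - 3))/5 = -3/5 + (-4*((1 + 4) - 3))/5 = -3/5 + (-4*(5 - 3))/5 = -3/5 + (-4*2)/5 = -3/5 + (1/5)*(-8) = -3/5 - 8/5 = -11/5 ≈ -2.2000)
a(S) = -11/10 (a(S) = -(-1)*(-11)/(2*5) = -1/2*11/5 = -11/10)
12**2*a(o) = 12**2*(-11/10) = 144*(-11/10) = -792/5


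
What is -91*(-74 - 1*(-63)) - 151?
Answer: 850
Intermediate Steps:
-91*(-74 - 1*(-63)) - 151 = -91*(-74 + 63) - 151 = -91*(-11) - 151 = 1001 - 151 = 850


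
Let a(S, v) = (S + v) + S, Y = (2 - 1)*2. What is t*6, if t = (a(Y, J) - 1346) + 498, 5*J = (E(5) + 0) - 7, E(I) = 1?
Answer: -25356/5 ≈ -5071.2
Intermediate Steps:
Y = 2 (Y = 1*2 = 2)
J = -6/5 (J = ((1 + 0) - 7)/5 = (1 - 7)/5 = (⅕)*(-6) = -6/5 ≈ -1.2000)
a(S, v) = v + 2*S
t = -4226/5 (t = ((-6/5 + 2*2) - 1346) + 498 = ((-6/5 + 4) - 1346) + 498 = (14/5 - 1346) + 498 = -6716/5 + 498 = -4226/5 ≈ -845.20)
t*6 = -4226/5*6 = -25356/5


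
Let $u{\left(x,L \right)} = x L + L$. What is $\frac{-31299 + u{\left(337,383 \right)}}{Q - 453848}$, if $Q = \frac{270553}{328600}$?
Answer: $- \frac{32253733000}{149134182247} \approx -0.21627$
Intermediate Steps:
$Q = \frac{270553}{328600}$ ($Q = 270553 \cdot \frac{1}{328600} = \frac{270553}{328600} \approx 0.82335$)
$u{\left(x,L \right)} = L + L x$ ($u{\left(x,L \right)} = L x + L = L + L x$)
$\frac{-31299 + u{\left(337,383 \right)}}{Q - 453848} = \frac{-31299 + 383 \left(1 + 337\right)}{\frac{270553}{328600} - 453848} = \frac{-31299 + 383 \cdot 338}{- \frac{149134182247}{328600}} = \left(-31299 + 129454\right) \left(- \frac{328600}{149134182247}\right) = 98155 \left(- \frac{328600}{149134182247}\right) = - \frac{32253733000}{149134182247}$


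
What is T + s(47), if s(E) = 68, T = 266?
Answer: 334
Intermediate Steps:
T + s(47) = 266 + 68 = 334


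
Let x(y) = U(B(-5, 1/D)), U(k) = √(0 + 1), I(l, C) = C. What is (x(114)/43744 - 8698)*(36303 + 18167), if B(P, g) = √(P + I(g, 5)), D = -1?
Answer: -10362517445085/21872 ≈ -4.7378e+8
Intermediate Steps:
B(P, g) = √(5 + P) (B(P, g) = √(P + 5) = √(5 + P))
U(k) = 1 (U(k) = √1 = 1)
x(y) = 1
(x(114)/43744 - 8698)*(36303 + 18167) = (1/43744 - 8698)*(36303 + 18167) = (1*(1/43744) - 8698)*54470 = (1/43744 - 8698)*54470 = -380485311/43744*54470 = -10362517445085/21872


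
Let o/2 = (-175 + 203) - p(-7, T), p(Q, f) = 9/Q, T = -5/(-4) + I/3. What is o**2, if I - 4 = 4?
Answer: 168100/49 ≈ 3430.6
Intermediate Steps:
I = 8 (I = 4 + 4 = 8)
T = 47/12 (T = -5/(-4) + 8/3 = -5*(-1/4) + 8*(1/3) = 5/4 + 8/3 = 47/12 ≈ 3.9167)
o = 410/7 (o = 2*((-175 + 203) - 9/(-7)) = 2*(28 - 9*(-1)/7) = 2*(28 - 1*(-9/7)) = 2*(28 + 9/7) = 2*(205/7) = 410/7 ≈ 58.571)
o**2 = (410/7)**2 = 168100/49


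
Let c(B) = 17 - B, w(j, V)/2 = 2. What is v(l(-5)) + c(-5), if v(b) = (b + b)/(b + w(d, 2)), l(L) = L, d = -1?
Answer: 32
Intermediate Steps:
w(j, V) = 4 (w(j, V) = 2*2 = 4)
v(b) = 2*b/(4 + b) (v(b) = (b + b)/(b + 4) = (2*b)/(4 + b) = 2*b/(4 + b))
v(l(-5)) + c(-5) = 2*(-5)/(4 - 5) + (17 - 1*(-5)) = 2*(-5)/(-1) + (17 + 5) = 2*(-5)*(-1) + 22 = 10 + 22 = 32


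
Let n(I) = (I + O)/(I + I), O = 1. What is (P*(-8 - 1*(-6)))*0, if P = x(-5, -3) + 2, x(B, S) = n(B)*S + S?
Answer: 0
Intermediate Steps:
n(I) = (1 + I)/(2*I) (n(I) = (I + 1)/(I + I) = (1 + I)/((2*I)) = (1 + I)*(1/(2*I)) = (1 + I)/(2*I))
x(B, S) = S + S*(1 + B)/(2*B) (x(B, S) = ((1 + B)/(2*B))*S + S = S*(1 + B)/(2*B) + S = S + S*(1 + B)/(2*B))
P = -11/5 (P = (1/2)*(-3)*(1 + 3*(-5))/(-5) + 2 = (1/2)*(-3)*(-1/5)*(1 - 15) + 2 = (1/2)*(-3)*(-1/5)*(-14) + 2 = -21/5 + 2 = -11/5 ≈ -2.2000)
(P*(-8 - 1*(-6)))*0 = -11*(-8 - 1*(-6))/5*0 = -11*(-8 + 6)/5*0 = -11/5*(-2)*0 = (22/5)*0 = 0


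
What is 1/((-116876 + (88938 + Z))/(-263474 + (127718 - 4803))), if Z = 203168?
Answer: -46853/58410 ≈ -0.80214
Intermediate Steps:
1/((-116876 + (88938 + Z))/(-263474 + (127718 - 4803))) = 1/((-116876 + (88938 + 203168))/(-263474 + (127718 - 4803))) = 1/((-116876 + 292106)/(-263474 + 122915)) = 1/(175230/(-140559)) = 1/(175230*(-1/140559)) = 1/(-58410/46853) = -46853/58410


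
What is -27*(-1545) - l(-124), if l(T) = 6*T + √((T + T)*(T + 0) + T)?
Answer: 42459 - 2*√7657 ≈ 42284.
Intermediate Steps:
l(T) = √(T + 2*T²) + 6*T (l(T) = 6*T + √((2*T)*T + T) = 6*T + √(2*T² + T) = 6*T + √(T + 2*T²) = √(T + 2*T²) + 6*T)
-27*(-1545) - l(-124) = -27*(-1545) - (√(-124*(1 + 2*(-124))) + 6*(-124)) = 41715 - (√(-124*(1 - 248)) - 744) = 41715 - (√(-124*(-247)) - 744) = 41715 - (√30628 - 744) = 41715 - (2*√7657 - 744) = 41715 - (-744 + 2*√7657) = 41715 + (744 - 2*√7657) = 42459 - 2*√7657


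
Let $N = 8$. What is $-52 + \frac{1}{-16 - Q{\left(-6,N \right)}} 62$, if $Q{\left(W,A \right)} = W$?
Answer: $- \frac{291}{5} \approx -58.2$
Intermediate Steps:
$-52 + \frac{1}{-16 - Q{\left(-6,N \right)}} 62 = -52 + \frac{1}{-16 - -6} \cdot 62 = -52 + \frac{1}{-16 + 6} \cdot 62 = -52 + \frac{1}{-10} \cdot 62 = -52 - \frac{31}{5} = - \frac{291}{5}$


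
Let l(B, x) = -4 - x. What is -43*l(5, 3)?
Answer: 301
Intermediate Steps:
-43*l(5, 3) = -43*(-4 - 1*3) = -43*(-4 - 3) = -43*(-7) = 301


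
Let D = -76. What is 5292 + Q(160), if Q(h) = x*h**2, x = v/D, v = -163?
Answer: 1143748/19 ≈ 60197.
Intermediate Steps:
x = 163/76 (x = -163/(-76) = -163*(-1/76) = 163/76 ≈ 2.1447)
Q(h) = 163*h**2/76
5292 + Q(160) = 5292 + (163/76)*160**2 = 5292 + (163/76)*25600 = 5292 + 1043200/19 = 1143748/19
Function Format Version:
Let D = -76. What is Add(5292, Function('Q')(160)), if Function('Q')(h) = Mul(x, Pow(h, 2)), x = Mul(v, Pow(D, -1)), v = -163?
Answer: Rational(1143748, 19) ≈ 60197.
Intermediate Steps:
x = Rational(163, 76) (x = Mul(-163, Pow(-76, -1)) = Mul(-163, Rational(-1, 76)) = Rational(163, 76) ≈ 2.1447)
Function('Q')(h) = Mul(Rational(163, 76), Pow(h, 2))
Add(5292, Function('Q')(160)) = Add(5292, Mul(Rational(163, 76), Pow(160, 2))) = Add(5292, Mul(Rational(163, 76), 25600)) = Add(5292, Rational(1043200, 19)) = Rational(1143748, 19)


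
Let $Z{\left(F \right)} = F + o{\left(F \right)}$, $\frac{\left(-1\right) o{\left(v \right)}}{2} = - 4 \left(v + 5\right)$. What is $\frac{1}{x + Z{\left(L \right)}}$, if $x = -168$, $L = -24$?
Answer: $- \frac{1}{344} \approx -0.002907$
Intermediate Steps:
$o{\left(v \right)} = 40 + 8 v$ ($o{\left(v \right)} = - 2 \left(- 4 \left(v + 5\right)\right) = - 2 \left(- 4 \left(5 + v\right)\right) = - 2 \left(-20 - 4 v\right) = 40 + 8 v$)
$Z{\left(F \right)} = 40 + 9 F$ ($Z{\left(F \right)} = F + \left(40 + 8 F\right) = 40 + 9 F$)
$\frac{1}{x + Z{\left(L \right)}} = \frac{1}{-168 + \left(40 + 9 \left(-24\right)\right)} = \frac{1}{-168 + \left(40 - 216\right)} = \frac{1}{-168 - 176} = \frac{1}{-344} = - \frac{1}{344}$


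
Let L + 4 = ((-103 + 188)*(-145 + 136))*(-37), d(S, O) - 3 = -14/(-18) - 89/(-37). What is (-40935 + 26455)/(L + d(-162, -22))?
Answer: -1205460/2356573 ≈ -0.51153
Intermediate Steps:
d(S, O) = 2059/333 (d(S, O) = 3 + (-14/(-18) - 89/(-37)) = 3 + (-14*(-1/18) - 89*(-1/37)) = 3 + (7/9 + 89/37) = 3 + 1060/333 = 2059/333)
L = 28301 (L = -4 + ((-103 + 188)*(-145 + 136))*(-37) = -4 + (85*(-9))*(-37) = -4 - 765*(-37) = -4 + 28305 = 28301)
(-40935 + 26455)/(L + d(-162, -22)) = (-40935 + 26455)/(28301 + 2059/333) = -14480/9426292/333 = -14480*333/9426292 = -1205460/2356573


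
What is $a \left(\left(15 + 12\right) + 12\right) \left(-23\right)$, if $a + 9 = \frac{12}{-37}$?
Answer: $\frac{309465}{37} \approx 8363.9$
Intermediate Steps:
$a = - \frac{345}{37}$ ($a = -9 + \frac{12}{-37} = -9 + 12 \left(- \frac{1}{37}\right) = -9 - \frac{12}{37} = - \frac{345}{37} \approx -9.3243$)
$a \left(\left(15 + 12\right) + 12\right) \left(-23\right) = - \frac{345 \left(\left(15 + 12\right) + 12\right)}{37} \left(-23\right) = - \frac{345 \left(27 + 12\right)}{37} \left(-23\right) = \left(- \frac{345}{37}\right) 39 \left(-23\right) = \left(- \frac{13455}{37}\right) \left(-23\right) = \frac{309465}{37}$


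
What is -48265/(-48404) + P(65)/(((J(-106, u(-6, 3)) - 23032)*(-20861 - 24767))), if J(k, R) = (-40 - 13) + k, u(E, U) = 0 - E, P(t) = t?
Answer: 6384005596435/6402390714874 ≈ 0.99713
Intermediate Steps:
u(E, U) = -E
J(k, R) = -53 + k
-48265/(-48404) + P(65)/(((J(-106, u(-6, 3)) - 23032)*(-20861 - 24767))) = -48265/(-48404) + 65/((((-53 - 106) - 23032)*(-20861 - 24767))) = -48265*(-1/48404) + 65/(((-159 - 23032)*(-45628))) = 48265/48404 + 65/((-23191*(-45628))) = 48265/48404 + 65/1058158948 = 6384005596435/6402390714874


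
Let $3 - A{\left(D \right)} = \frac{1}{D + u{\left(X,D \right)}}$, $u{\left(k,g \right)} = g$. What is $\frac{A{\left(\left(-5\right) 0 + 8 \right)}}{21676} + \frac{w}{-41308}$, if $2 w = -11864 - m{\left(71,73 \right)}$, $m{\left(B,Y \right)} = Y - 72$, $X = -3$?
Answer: $\frac{514856849}{3581568832} \approx 0.14375$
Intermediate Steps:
$m{\left(B,Y \right)} = -72 + Y$
$w = - \frac{11865}{2}$ ($w = \frac{-11864 - \left(-72 + 73\right)}{2} = \frac{-11864 - 1}{2} = \frac{1}{2} \left(-11865\right) = - \frac{11865}{2} \approx -5932.5$)
$A{\left(D \right)} = 3 - \frac{1}{2 D}$ ($A{\left(D \right)} = 3 - \frac{1}{D + D} = 3 - \frac{1}{2 D}$)
$\frac{A{\left(\left(-5\right) 0 + 8 \right)}}{21676} + \frac{w}{-41308} = \frac{3 - \frac{1}{2 \left(\left(-5\right) 0 + 8\right)}}{21676} - \frac{11865}{2 \left(-41308\right)} = \left(3 - \frac{1}{2 \left(0 + 8\right)}\right) \frac{1}{21676} - - \frac{11865}{82616} = \left(3 - \frac{1}{2 \cdot 8}\right) \frac{1}{21676} + \frac{11865}{82616} = \left(3 - \frac{1}{16}\right) \frac{1}{21676} + \frac{11865}{82616} = \frac{47}{16} \cdot \frac{1}{21676} + \frac{11865}{82616} = \frac{47}{346816} + \frac{11865}{82616} = \frac{514856849}{3581568832}$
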